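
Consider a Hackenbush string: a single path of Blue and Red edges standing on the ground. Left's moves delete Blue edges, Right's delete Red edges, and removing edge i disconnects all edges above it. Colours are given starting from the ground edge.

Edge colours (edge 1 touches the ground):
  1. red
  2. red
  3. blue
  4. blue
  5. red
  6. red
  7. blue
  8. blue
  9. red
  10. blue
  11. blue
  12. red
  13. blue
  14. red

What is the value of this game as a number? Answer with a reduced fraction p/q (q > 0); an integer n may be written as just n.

value_1 [r]  L=[—]  R=[0]  => -1
value_2 [rr]  L=[—]  R=[-1,0]  => -2
value_3 [rrb]  L=[-2]  R=[-1,0]  => -3/2
value_4 [rrbb]  L=[-2,-3/2]  R=[-1,0]  => -5/4
value_5 [rrbbr]  L=[-2,-3/2]  R=[-5/4,-1,0]  => -11/8
value_6 [rrbbrr]  L=[-2,-3/2]  R=[-11/8,-5/4,-1,0]  => -23/16
value_7 [rrbbrrb]  L=[-2,-3/2,-23/16]  R=[-11/8,-5/4,-1,0]  => -45/32
value_8 [rrbbrrbb]  L=[-2,-3/2,-23/16,-45/32]  R=[-11/8,-5/4,-1,0]  => -89/64
value_9 [rrbbrrbbr]  L=[-2,-3/2,-23/16,-45/32]  R=[-89/64,-11/8,-5/4,-1,0]  => -179/128
value_10 [rrbbrrbbrb]  L=[-2,-3/2,-23/16,-45/32,-179/128]  R=[-89/64,-11/8,-5/4,-1,0]  => -357/256
value_11 [rrbbrrbbrbb]  L=[-2,-3/2,-23/16,-45/32,-179/128,-357/256]  R=[-89/64,-11/8,-5/4,-1,0]  => -713/512
value_12 [rrbbrrbbrbbr]  L=[-2,-3/2,-23/16,-45/32,-179/128,-357/256]  R=[-713/512,-89/64,-11/8,-5/4,-1,0]  => -1427/1024
value_13 [rrbbrrbbrbbrb]  L=[-2,-3/2,-23/16,-45/32,-179/128,-357/256,-1427/1024]  R=[-713/512,-89/64,-11/8,-5/4,-1,0]  => -2853/2048
value_14 [rrbbrrbbrbbrbr]  L=[-2,-3/2,-23/16,-45/32,-179/128,-357/256,-1427/1024]  R=[-2853/2048,-713/512,-89/64,-11/8,-5/4,-1,0]  => -5707/4096

-5707/4096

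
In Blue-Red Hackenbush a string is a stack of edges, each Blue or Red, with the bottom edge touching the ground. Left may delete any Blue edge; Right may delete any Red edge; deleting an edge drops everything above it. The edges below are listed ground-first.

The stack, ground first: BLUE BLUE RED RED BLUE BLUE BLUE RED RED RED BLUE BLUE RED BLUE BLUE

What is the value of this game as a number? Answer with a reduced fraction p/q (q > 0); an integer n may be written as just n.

G(B) = { 0 |  } so 1
G(BB) = { 0, 1 |  } so 2
G(BBR) = { 0, 1 | 2 } so 3/2
G(BBRR) = { 0, 1 | 3/2, 2 } so 5/4
G(BBRRB) = { 0, 1, 5/4 | 3/2, 2 } so 11/8
G(BBRRBB) = { 0, 1, 5/4, 11/8 | 3/2, 2 } so 23/16
G(BBRRBBB) = { 0, 1, 5/4, 11/8, 23/16 | 3/2, 2 } so 47/32
G(BBRRBBBR) = { 0, 1, 5/4, 11/8, 23/16 | 47/32, 3/2, 2 } so 93/64
G(BBRRBBBRR) = { 0, 1, 5/4, 11/8, 23/16 | 93/64, 47/32, 3/2, 2 } so 185/128
G(BBRRBBBRRR) = { 0, 1, 5/4, 11/8, 23/16 | 185/128, 93/64, 47/32, 3/2, 2 } so 369/256
G(BBRRBBBRRRB) = { 0, 1, 5/4, 11/8, 23/16, 369/256 | 185/128, 93/64, 47/32, 3/2, 2 } so 739/512
G(BBRRBBBRRRBB) = { 0, 1, 5/4, 11/8, 23/16, 369/256, 739/512 | 185/128, 93/64, 47/32, 3/2, 2 } so 1479/1024
G(BBRRBBBRRRBBR) = { 0, 1, 5/4, 11/8, 23/16, 369/256, 739/512 | 1479/1024, 185/128, 93/64, 47/32, 3/2, 2 } so 2957/2048
G(BBRRBBBRRRBBRB) = { 0, 1, 5/4, 11/8, 23/16, 369/256, 739/512, 2957/2048 | 1479/1024, 185/128, 93/64, 47/32, 3/2, 2 } so 5915/4096
G(BBRRBBBRRRBBRBB) = { 0, 1, 5/4, 11/8, 23/16, 369/256, 739/512, 2957/2048, 5915/4096 | 1479/1024, 185/128, 93/64, 47/32, 3/2, 2 } so 11831/8192

11831/8192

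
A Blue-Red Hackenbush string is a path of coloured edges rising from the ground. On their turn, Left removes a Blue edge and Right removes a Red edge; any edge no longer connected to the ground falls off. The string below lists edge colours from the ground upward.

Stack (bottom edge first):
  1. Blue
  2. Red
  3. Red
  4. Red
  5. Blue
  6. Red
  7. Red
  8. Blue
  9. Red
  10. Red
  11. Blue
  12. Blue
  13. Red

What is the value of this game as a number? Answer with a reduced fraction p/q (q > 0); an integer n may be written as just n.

589/4096

v_1 [B]  L=[0]  R=[(no moves)]  — 1
v_2 [BR]  L=[0]  R=[1]  — 1/2
v_3 [BRR]  L=[0]  R=[1/2, 1]  — 1/4
v_4 [BRRR]  L=[0]  R=[1/4, 1/2, 1]  — 1/8
v_5 [BRRRB]  L=[0, 1/8]  R=[1/4, 1/2, 1]  — 3/16
v_6 [BRRRBR]  L=[0, 1/8]  R=[3/16, 1/4, 1/2, 1]  — 5/32
v_7 [BRRRBRR]  L=[0, 1/8]  R=[5/32, 3/16, 1/4, 1/2, 1]  — 9/64
v_8 [BRRRBRRB]  L=[0, 1/8, 9/64]  R=[5/32, 3/16, 1/4, 1/2, 1]  — 19/128
v_9 [BRRRBRRBR]  L=[0, 1/8, 9/64]  R=[19/128, 5/32, 3/16, 1/4, 1/2, 1]  — 37/256
v_10 [BRRRBRRBRR]  L=[0, 1/8, 9/64]  R=[37/256, 19/128, 5/32, 3/16, 1/4, 1/2, 1]  — 73/512
v_11 [BRRRBRRBRRB]  L=[0, 1/8, 9/64, 73/512]  R=[37/256, 19/128, 5/32, 3/16, 1/4, 1/2, 1]  — 147/1024
v_12 [BRRRBRRBRRBB]  L=[0, 1/8, 9/64, 73/512, 147/1024]  R=[37/256, 19/128, 5/32, 3/16, 1/4, 1/2, 1]  — 295/2048
v_13 [BRRRBRRBRRBBR]  L=[0, 1/8, 9/64, 73/512, 147/1024]  R=[295/2048, 37/256, 19/128, 5/32, 3/16, 1/4, 1/2, 1]  — 589/4096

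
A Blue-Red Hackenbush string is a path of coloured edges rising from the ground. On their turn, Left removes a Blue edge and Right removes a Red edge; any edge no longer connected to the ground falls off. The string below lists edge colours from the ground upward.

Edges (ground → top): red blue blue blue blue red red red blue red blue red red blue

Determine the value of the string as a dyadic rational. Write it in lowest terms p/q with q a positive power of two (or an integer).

-941/8192

Build v(s[:k]) for k = 1..14, string s = red blue blue blue blue red red red blue red blue red red blue.
1 of 14 · r · max L −∞ · min R 0 — -1
2 of 14 · rb · max L -1 · min R 0 — -1/2
3 of 14 · rbb · max L -1/2 · min R 0 — -1/4
4 of 14 · rbbb · max L -1/4 · min R 0 — -1/8
5 of 14 · rbbbb · max L -1/8 · min R 0 — -1/16
6 of 14 · rbbbbr · max L -1/8 · min R -1/16 — -3/32
7 of 14 · rbbbbrr · max L -1/8 · min R -3/32 — -7/64
8 of 14 · rbbbbrrr · max L -1/8 · min R -7/64 — -15/128
9 of 14 · rbbbbrrrb · max L -15/128 · min R -7/64 — -29/256
10 of 14 · rbbbbrrrbr · max L -15/128 · min R -29/256 — -59/512
11 of 14 · rbbbbrrrbrb · max L -59/512 · min R -29/256 — -117/1024
12 of 14 · rbbbbrrrbrbr · max L -59/512 · min R -117/1024 — -235/2048
13 of 14 · rbbbbrrrbrbrr · max L -59/512 · min R -235/2048 — -471/4096
14 of 14 · rbbbbrrrbrbrrb · max L -471/4096 · min R -235/2048 — -941/8192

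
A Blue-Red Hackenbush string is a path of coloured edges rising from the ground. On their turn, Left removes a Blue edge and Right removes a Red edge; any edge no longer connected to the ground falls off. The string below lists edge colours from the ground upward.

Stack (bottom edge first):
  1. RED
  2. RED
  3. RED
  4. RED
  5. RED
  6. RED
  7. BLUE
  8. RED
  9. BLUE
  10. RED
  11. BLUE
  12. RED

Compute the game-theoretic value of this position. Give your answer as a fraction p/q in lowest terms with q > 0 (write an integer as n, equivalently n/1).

step 1: add RED to get R; options L={ none } R={ 0 } — -1
step 2: add RED to get RR; options L={ none } R={ -1 0 } — -2
step 3: add RED to get RRR; options L={ none } R={ -2 -1 0 } — -3
step 4: add RED to get RRRR; options L={ none } R={ -3 -2 -1 0 } — -4
step 5: add RED to get RRRRR; options L={ none } R={ -4 -3 -2 -1 0 } — -5
step 6: add RED to get RRRRRR; options L={ none } R={ -5 -4 -3 -2 -1 0 } — -6
step 7: add BLUE to get RRRRRRB; options L={ -6 } R={ -5 -4 -3 -2 -1 0 } — -11/2
step 8: add RED to get RRRRRRBR; options L={ -6 } R={ -11/2 -5 -4 -3 -2 -1 0 } — -23/4
step 9: add BLUE to get RRRRRRBRB; options L={ -6 -23/4 } R={ -11/2 -5 -4 -3 -2 -1 0 } — -45/8
step 10: add RED to get RRRRRRBRBR; options L={ -6 -23/4 } R={ -45/8 -11/2 -5 -4 -3 -2 -1 0 } — -91/16
step 11: add BLUE to get RRRRRRBRBRB; options L={ -6 -23/4 -91/16 } R={ -45/8 -11/2 -5 -4 -3 -2 -1 0 } — -181/32
step 12: add RED to get RRRRRRBRBRBR; options L={ -6 -23/4 -91/16 } R={ -181/32 -45/8 -11/2 -5 -4 -3 -2 -1 0 } — -363/64

-363/64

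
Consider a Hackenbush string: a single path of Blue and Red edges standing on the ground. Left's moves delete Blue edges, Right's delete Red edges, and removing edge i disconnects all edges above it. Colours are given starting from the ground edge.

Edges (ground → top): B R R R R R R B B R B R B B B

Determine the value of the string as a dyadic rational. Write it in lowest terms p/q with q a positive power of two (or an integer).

431/16384

Prefix values for B R R R R R R B B R B R B B B via {L|R} + simplicity:
1 of 15 · B · max L 0 · min R +∞ gives 1
2 of 15 · BR · max L 0 · min R 1 gives 1/2
3 of 15 · BRR · max L 0 · min R 1/2 gives 1/4
4 of 15 · BRRR · max L 0 · min R 1/4 gives 1/8
5 of 15 · BRRRR · max L 0 · min R 1/8 gives 1/16
6 of 15 · BRRRRR · max L 0 · min R 1/16 gives 1/32
7 of 15 · BRRRRRR · max L 0 · min R 1/32 gives 1/64
8 of 15 · BRRRRRRB · max L 1/64 · min R 1/32 gives 3/128
9 of 15 · BRRRRRRBB · max L 3/128 · min R 1/32 gives 7/256
10 of 15 · BRRRRRRBBR · max L 3/128 · min R 7/256 gives 13/512
11 of 15 · BRRRRRRBBRB · max L 13/512 · min R 7/256 gives 27/1024
12 of 15 · BRRRRRRBBRBR · max L 13/512 · min R 27/1024 gives 53/2048
13 of 15 · BRRRRRRBBRBRB · max L 53/2048 · min R 27/1024 gives 107/4096
14 of 15 · BRRRRRRBBRBRBB · max L 107/4096 · min R 27/1024 gives 215/8192
15 of 15 · BRRRRRRBBRBRBBB · max L 215/8192 · min R 27/1024 gives 431/16384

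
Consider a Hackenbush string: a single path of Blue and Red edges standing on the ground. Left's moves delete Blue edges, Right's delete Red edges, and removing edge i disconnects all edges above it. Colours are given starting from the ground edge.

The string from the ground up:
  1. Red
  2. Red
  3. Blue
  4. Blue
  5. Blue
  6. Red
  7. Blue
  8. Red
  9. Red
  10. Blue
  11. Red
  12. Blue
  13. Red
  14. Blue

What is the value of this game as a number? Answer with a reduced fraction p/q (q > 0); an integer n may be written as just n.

v(R) = { (no moves) | 0 } gives -1
v(RR) = { (no moves) | -1,0 } gives -2
v(RRB) = { -2 | -1,0 } gives -3/2
v(RRBB) = { -2,-3/2 | -1,0 } gives -5/4
v(RRBBB) = { -2,-3/2,-5/4 | -1,0 } gives -9/8
v(RRBBBR) = { -2,-3/2,-5/4 | -9/8,-1,0 } gives -19/16
v(RRBBBRB) = { -2,-3/2,-5/4,-19/16 | -9/8,-1,0 } gives -37/32
v(RRBBBRBR) = { -2,-3/2,-5/4,-19/16 | -37/32,-9/8,-1,0 } gives -75/64
v(RRBBBRBRR) = { -2,-3/2,-5/4,-19/16 | -75/64,-37/32,-9/8,-1,0 } gives -151/128
v(RRBBBRBRRB) = { -2,-3/2,-5/4,-19/16,-151/128 | -75/64,-37/32,-9/8,-1,0 } gives -301/256
v(RRBBBRBRRBR) = { -2,-3/2,-5/4,-19/16,-151/128 | -301/256,-75/64,-37/32,-9/8,-1,0 } gives -603/512
v(RRBBBRBRRBRB) = { -2,-3/2,-5/4,-19/16,-151/128,-603/512 | -301/256,-75/64,-37/32,-9/8,-1,0 } gives -1205/1024
v(RRBBBRBRRBRBR) = { -2,-3/2,-5/4,-19/16,-151/128,-603/512 | -1205/1024,-301/256,-75/64,-37/32,-9/8,-1,0 } gives -2411/2048
v(RRBBBRBRRBRBRB) = { -2,-3/2,-5/4,-19/16,-151/128,-603/512,-2411/2048 | -1205/1024,-301/256,-75/64,-37/32,-9/8,-1,0 } gives -4821/4096

-4821/4096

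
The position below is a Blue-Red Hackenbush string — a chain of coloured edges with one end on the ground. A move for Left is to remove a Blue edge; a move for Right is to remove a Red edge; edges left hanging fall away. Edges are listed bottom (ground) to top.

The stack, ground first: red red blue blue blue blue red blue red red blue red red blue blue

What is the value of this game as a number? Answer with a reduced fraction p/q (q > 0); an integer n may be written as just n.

Recurse on prefixes of the 15-edge string red red blue blue blue blue red blue red red blue red red blue blue:
val(r) = { · | 0 } so -1
val(rr) = { · | -1, 0 } so -2
val(rrb) = { -2 | -1, 0 } so -3/2
val(rrbb) = { -2, -3/2 | -1, 0 } so -5/4
val(rrbbb) = { -2, -3/2, -5/4 | -1, 0 } so -9/8
val(rrbbbb) = { -2, -3/2, -5/4, -9/8 | -1, 0 } so -17/16
val(rrbbbbr) = { -2, -3/2, -5/4, -9/8 | -17/16, -1, 0 } so -35/32
val(rrbbbbrb) = { -2, -3/2, -5/4, -9/8, -35/32 | -17/16, -1, 0 } so -69/64
val(rrbbbbrbr) = { -2, -3/2, -5/4, -9/8, -35/32 | -69/64, -17/16, -1, 0 } so -139/128
val(rrbbbbrbrr) = { -2, -3/2, -5/4, -9/8, -35/32 | -139/128, -69/64, -17/16, -1, 0 } so -279/256
val(rrbbbbrbrrb) = { -2, -3/2, -5/4, -9/8, -35/32, -279/256 | -139/128, -69/64, -17/16, -1, 0 } so -557/512
val(rrbbbbrbrrbr) = { -2, -3/2, -5/4, -9/8, -35/32, -279/256 | -557/512, -139/128, -69/64, -17/16, -1, 0 } so -1115/1024
val(rrbbbbrbrrbrr) = { -2, -3/2, -5/4, -9/8, -35/32, -279/256 | -1115/1024, -557/512, -139/128, -69/64, -17/16, -1, 0 } so -2231/2048
val(rrbbbbrbrrbrrb) = { -2, -3/2, -5/4, -9/8, -35/32, -279/256, -2231/2048 | -1115/1024, -557/512, -139/128, -69/64, -17/16, -1, 0 } so -4461/4096
val(rrbbbbrbrrbrrbb) = { -2, -3/2, -5/4, -9/8, -35/32, -279/256, -2231/2048, -4461/4096 | -1115/1024, -557/512, -139/128, -69/64, -17/16, -1, 0 } so -8921/8192

-8921/8192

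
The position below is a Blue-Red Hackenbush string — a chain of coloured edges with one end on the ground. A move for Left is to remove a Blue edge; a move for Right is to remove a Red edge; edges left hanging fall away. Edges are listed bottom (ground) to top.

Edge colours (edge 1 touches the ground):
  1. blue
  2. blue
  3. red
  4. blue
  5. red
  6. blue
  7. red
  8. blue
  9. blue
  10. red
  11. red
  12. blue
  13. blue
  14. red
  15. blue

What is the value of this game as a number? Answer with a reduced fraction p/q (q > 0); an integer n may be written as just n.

1 of 15 · b · max L 0 · min R +∞ ⇒ 1
2 of 15 · bb · max L 1 · min R +∞ ⇒ 2
3 of 15 · bbr · max L 1 · min R 2 ⇒ 3/2
4 of 15 · bbrb · max L 3/2 · min R 2 ⇒ 7/4
5 of 15 · bbrbr · max L 3/2 · min R 7/4 ⇒ 13/8
6 of 15 · bbrbrb · max L 13/8 · min R 7/4 ⇒ 27/16
7 of 15 · bbrbrbr · max L 13/8 · min R 27/16 ⇒ 53/32
8 of 15 · bbrbrbrb · max L 53/32 · min R 27/16 ⇒ 107/64
9 of 15 · bbrbrbrbb · max L 107/64 · min R 27/16 ⇒ 215/128
10 of 15 · bbrbrbrbbr · max L 107/64 · min R 215/128 ⇒ 429/256
11 of 15 · bbrbrbrbbrr · max L 107/64 · min R 429/256 ⇒ 857/512
12 of 15 · bbrbrbrbbrrb · max L 857/512 · min R 429/256 ⇒ 1715/1024
13 of 15 · bbrbrbrbbrrbb · max L 1715/1024 · min R 429/256 ⇒ 3431/2048
14 of 15 · bbrbrbrbbrrbbr · max L 1715/1024 · min R 3431/2048 ⇒ 6861/4096
15 of 15 · bbrbrbrbbrrbbrb · max L 6861/4096 · min R 3431/2048 ⇒ 13723/8192

13723/8192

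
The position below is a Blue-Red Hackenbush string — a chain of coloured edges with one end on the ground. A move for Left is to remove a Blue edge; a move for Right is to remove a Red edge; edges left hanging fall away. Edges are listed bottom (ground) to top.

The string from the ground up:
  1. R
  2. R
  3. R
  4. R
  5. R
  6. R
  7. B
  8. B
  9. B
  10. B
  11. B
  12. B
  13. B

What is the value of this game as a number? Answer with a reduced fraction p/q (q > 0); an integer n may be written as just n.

-641/128

edge 1 of 13 (R): {  | 0 } → -1
edge 2 of 13 (R): {  | -1,0 } → -2
edge 3 of 13 (R): {  | -2,-1,0 } → -3
edge 4 of 13 (R): {  | -3,-2,-1,0 } → -4
edge 5 of 13 (R): {  | -4,-3,-2,-1,0 } → -5
edge 6 of 13 (R): {  | -5,-4,-3,-2,-1,0 } → -6
edge 7 of 13 (B): { -6 | -5,-4,-3,-2,-1,0 } → -11/2
edge 8 of 13 (B): { -6,-11/2 | -5,-4,-3,-2,-1,0 } → -21/4
edge 9 of 13 (B): { -6,-11/2,-21/4 | -5,-4,-3,-2,-1,0 } → -41/8
edge 10 of 13 (B): { -6,-11/2,-21/4,-41/8 | -5,-4,-3,-2,-1,0 } → -81/16
edge 11 of 13 (B): { -6,-11/2,-21/4,-41/8,-81/16 | -5,-4,-3,-2,-1,0 } → -161/32
edge 12 of 13 (B): { -6,-11/2,-21/4,-41/8,-81/16,-161/32 | -5,-4,-3,-2,-1,0 } → -321/64
edge 13 of 13 (B): { -6,-11/2,-21/4,-41/8,-81/16,-161/32,-321/64 | -5,-4,-3,-2,-1,0 } → -641/128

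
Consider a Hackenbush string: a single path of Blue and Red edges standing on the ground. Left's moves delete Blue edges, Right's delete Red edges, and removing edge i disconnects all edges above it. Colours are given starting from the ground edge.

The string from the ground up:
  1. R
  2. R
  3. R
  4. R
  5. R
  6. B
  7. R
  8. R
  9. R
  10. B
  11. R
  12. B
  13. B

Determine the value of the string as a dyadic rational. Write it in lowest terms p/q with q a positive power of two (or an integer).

-1257/256

Build G(s[:k]) for k = 1..13, string s = R R R R R B R R R B R B B.
edge 1 of 13 (R): { (no moves) | 0 } = -1
edge 2 of 13 (R): { (no moves) | -1; 0 } = -2
edge 3 of 13 (R): { (no moves) | -2; -1; 0 } = -3
edge 4 of 13 (R): { (no moves) | -3; -2; -1; 0 } = -4
edge 5 of 13 (R): { (no moves) | -4; -3; -2; -1; 0 } = -5
edge 6 of 13 (B): { -5 | -4; -3; -2; -1; 0 } = -9/2
edge 7 of 13 (R): { -5 | -9/2; -4; -3; -2; -1; 0 } = -19/4
edge 8 of 13 (R): { -5 | -19/4; -9/2; -4; -3; -2; -1; 0 } = -39/8
edge 9 of 13 (R): { -5 | -39/8; -19/4; -9/2; -4; -3; -2; -1; 0 } = -79/16
edge 10 of 13 (B): { -5; -79/16 | -39/8; -19/4; -9/2; -4; -3; -2; -1; 0 } = -157/32
edge 11 of 13 (R): { -5; -79/16 | -157/32; -39/8; -19/4; -9/2; -4; -3; -2; -1; 0 } = -315/64
edge 12 of 13 (B): { -5; -79/16; -315/64 | -157/32; -39/8; -19/4; -9/2; -4; -3; -2; -1; 0 } = -629/128
edge 13 of 13 (B): { -5; -79/16; -315/64; -629/128 | -157/32; -39/8; -19/4; -9/2; -4; -3; -2; -1; 0 } = -1257/256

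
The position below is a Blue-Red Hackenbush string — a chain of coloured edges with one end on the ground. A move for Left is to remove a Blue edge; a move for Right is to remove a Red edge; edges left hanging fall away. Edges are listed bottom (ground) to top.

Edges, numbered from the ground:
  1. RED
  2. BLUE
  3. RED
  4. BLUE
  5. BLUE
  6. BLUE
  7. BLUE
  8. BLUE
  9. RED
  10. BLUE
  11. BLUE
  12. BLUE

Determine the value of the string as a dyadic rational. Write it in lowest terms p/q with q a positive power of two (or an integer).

Build G(s[:k]) for k = 1..12, string s = RED BLUE RED BLUE BLUE BLUE BLUE BLUE RED BLUE BLUE BLUE.
G_1 [R]  L=[—]  R=[0]  — -1
G_2 [RB]  L=[-1]  R=[0]  — -1/2
G_3 [RBR]  L=[-1]  R=[-1/2, 0]  — -3/4
G_4 [RBRB]  L=[-1, -3/4]  R=[-1/2, 0]  — -5/8
G_5 [RBRBB]  L=[-1, -3/4, -5/8]  R=[-1/2, 0]  — -9/16
G_6 [RBRBBB]  L=[-1, -3/4, -5/8, -9/16]  R=[-1/2, 0]  — -17/32
G_7 [RBRBBBB]  L=[-1, -3/4, -5/8, -9/16, -17/32]  R=[-1/2, 0]  — -33/64
G_8 [RBRBBBBB]  L=[-1, -3/4, -5/8, -9/16, -17/32, -33/64]  R=[-1/2, 0]  — -65/128
G_9 [RBRBBBBBR]  L=[-1, -3/4, -5/8, -9/16, -17/32, -33/64]  R=[-65/128, -1/2, 0]  — -131/256
G_10 [RBRBBBBBRB]  L=[-1, -3/4, -5/8, -9/16, -17/32, -33/64, -131/256]  R=[-65/128, -1/2, 0]  — -261/512
G_11 [RBRBBBBBRBB]  L=[-1, -3/4, -5/8, -9/16, -17/32, -33/64, -131/256, -261/512]  R=[-65/128, -1/2, 0]  — -521/1024
G_12 [RBRBBBBBRBBB]  L=[-1, -3/4, -5/8, -9/16, -17/32, -33/64, -131/256, -261/512, -521/1024]  R=[-65/128, -1/2, 0]  — -1041/2048

-1041/2048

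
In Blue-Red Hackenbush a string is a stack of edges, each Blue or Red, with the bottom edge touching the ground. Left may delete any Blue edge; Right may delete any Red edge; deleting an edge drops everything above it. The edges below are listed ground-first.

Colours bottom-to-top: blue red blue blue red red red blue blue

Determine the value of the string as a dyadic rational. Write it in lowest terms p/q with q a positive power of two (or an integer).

b: Left { 0 }, Right { — } = simplest 1
br: Left { 0 }, Right { 1 } = simplest 1/2
brb: Left { 0, 1/2 }, Right { 1 } = simplest 3/4
brbb: Left { 0, 1/2, 3/4 }, Right { 1 } = simplest 7/8
brbbr: Left { 0, 1/2, 3/4 }, Right { 7/8, 1 } = simplest 13/16
brbbrr: Left { 0, 1/2, 3/4 }, Right { 13/16, 7/8, 1 } = simplest 25/32
brbbrrr: Left { 0, 1/2, 3/4 }, Right { 25/32, 13/16, 7/8, 1 } = simplest 49/64
brbbrrrb: Left { 0, 1/2, 3/4, 49/64 }, Right { 25/32, 13/16, 7/8, 1 } = simplest 99/128
brbbrrrbb: Left { 0, 1/2, 3/4, 49/64, 99/128 }, Right { 25/32, 13/16, 7/8, 1 } = simplest 199/256

199/256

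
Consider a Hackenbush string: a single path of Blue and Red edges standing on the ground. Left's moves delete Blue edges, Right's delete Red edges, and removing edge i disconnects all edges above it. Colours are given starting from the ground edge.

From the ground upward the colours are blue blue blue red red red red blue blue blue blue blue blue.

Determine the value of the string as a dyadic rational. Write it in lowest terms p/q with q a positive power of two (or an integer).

2175/1024

Prefix values for blue blue blue red red red red blue blue blue blue blue blue via {L|R} + simplicity:
G_1 [b]  L=[0]  R=[∅]  → 1
G_2 [bb]  L=[0 1]  R=[∅]  → 2
G_3 [bbb]  L=[0 1 2]  R=[∅]  → 3
G_4 [bbbr]  L=[0 1 2]  R=[3]  → 5/2
G_5 [bbbrr]  L=[0 1 2]  R=[5/2 3]  → 9/4
G_6 [bbbrrr]  L=[0 1 2]  R=[9/4 5/2 3]  → 17/8
G_7 [bbbrrrr]  L=[0 1 2]  R=[17/8 9/4 5/2 3]  → 33/16
G_8 [bbbrrrrb]  L=[0 1 2 33/16]  R=[17/8 9/4 5/2 3]  → 67/32
G_9 [bbbrrrrbb]  L=[0 1 2 33/16 67/32]  R=[17/8 9/4 5/2 3]  → 135/64
G_10 [bbbrrrrbbb]  L=[0 1 2 33/16 67/32 135/64]  R=[17/8 9/4 5/2 3]  → 271/128
G_11 [bbbrrrrbbbb]  L=[0 1 2 33/16 67/32 135/64 271/128]  R=[17/8 9/4 5/2 3]  → 543/256
G_12 [bbbrrrrbbbbb]  L=[0 1 2 33/16 67/32 135/64 271/128 543/256]  R=[17/8 9/4 5/2 3]  → 1087/512
G_13 [bbbrrrrbbbbbb]  L=[0 1 2 33/16 67/32 135/64 271/128 543/256 1087/512]  R=[17/8 9/4 5/2 3]  → 2175/1024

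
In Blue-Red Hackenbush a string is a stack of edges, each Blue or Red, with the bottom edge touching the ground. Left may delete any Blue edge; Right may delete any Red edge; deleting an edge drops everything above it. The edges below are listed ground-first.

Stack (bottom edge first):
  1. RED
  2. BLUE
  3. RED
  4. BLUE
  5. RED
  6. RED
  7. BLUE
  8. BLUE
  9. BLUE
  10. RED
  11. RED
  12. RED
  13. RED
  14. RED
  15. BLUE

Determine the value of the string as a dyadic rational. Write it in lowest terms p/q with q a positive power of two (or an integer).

-11389/16384

step 1: add RED to get R; options L={ · } R={ 0 } gives -1
step 2: add BLUE to get RB; options L={ -1 } R={ 0 } gives -1/2
step 3: add RED to get RBR; options L={ -1 } R={ -1/2 0 } gives -3/4
step 4: add BLUE to get RBRB; options L={ -1 -3/4 } R={ -1/2 0 } gives -5/8
step 5: add RED to get RBRBR; options L={ -1 -3/4 } R={ -5/8 -1/2 0 } gives -11/16
step 6: add RED to get RBRBRR; options L={ -1 -3/4 } R={ -11/16 -5/8 -1/2 0 } gives -23/32
step 7: add BLUE to get RBRBRRB; options L={ -1 -3/4 -23/32 } R={ -11/16 -5/8 -1/2 0 } gives -45/64
step 8: add BLUE to get RBRBRRBB; options L={ -1 -3/4 -23/32 -45/64 } R={ -11/16 -5/8 -1/2 0 } gives -89/128
step 9: add BLUE to get RBRBRRBBB; options L={ -1 -3/4 -23/32 -45/64 -89/128 } R={ -11/16 -5/8 -1/2 0 } gives -177/256
step 10: add RED to get RBRBRRBBBR; options L={ -1 -3/4 -23/32 -45/64 -89/128 } R={ -177/256 -11/16 -5/8 -1/2 0 } gives -355/512
step 11: add RED to get RBRBRRBBBRR; options L={ -1 -3/4 -23/32 -45/64 -89/128 } R={ -355/512 -177/256 -11/16 -5/8 -1/2 0 } gives -711/1024
step 12: add RED to get RBRBRRBBBRRR; options L={ -1 -3/4 -23/32 -45/64 -89/128 } R={ -711/1024 -355/512 -177/256 -11/16 -5/8 -1/2 0 } gives -1423/2048
step 13: add RED to get RBRBRRBBBRRRR; options L={ -1 -3/4 -23/32 -45/64 -89/128 } R={ -1423/2048 -711/1024 -355/512 -177/256 -11/16 -5/8 -1/2 0 } gives -2847/4096
step 14: add RED to get RBRBRRBBBRRRRR; options L={ -1 -3/4 -23/32 -45/64 -89/128 } R={ -2847/4096 -1423/2048 -711/1024 -355/512 -177/256 -11/16 -5/8 -1/2 0 } gives -5695/8192
step 15: add BLUE to get RBRBRRBBBRRRRRB; options L={ -1 -3/4 -23/32 -45/64 -89/128 -5695/8192 } R={ -2847/4096 -1423/2048 -711/1024 -355/512 -177/256 -11/16 -5/8 -1/2 0 } gives -11389/16384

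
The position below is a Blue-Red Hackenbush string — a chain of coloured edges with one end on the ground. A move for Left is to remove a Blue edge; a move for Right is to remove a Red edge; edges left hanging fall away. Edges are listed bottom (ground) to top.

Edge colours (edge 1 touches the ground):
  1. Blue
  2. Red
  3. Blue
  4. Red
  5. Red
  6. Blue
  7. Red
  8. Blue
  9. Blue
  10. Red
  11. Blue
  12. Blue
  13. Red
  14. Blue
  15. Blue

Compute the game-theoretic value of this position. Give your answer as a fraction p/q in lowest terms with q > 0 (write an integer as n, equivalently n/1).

9655/16384

edge 1 of 15 (Blue): { 0 | none } — 1
edge 2 of 15 (Red): { 0 | 1 } — 1/2
edge 3 of 15 (Blue): { 0,1/2 | 1 } — 3/4
edge 4 of 15 (Red): { 0,1/2 | 3/4,1 } — 5/8
edge 5 of 15 (Red): { 0,1/2 | 5/8,3/4,1 } — 9/16
edge 6 of 15 (Blue): { 0,1/2,9/16 | 5/8,3/4,1 } — 19/32
edge 7 of 15 (Red): { 0,1/2,9/16 | 19/32,5/8,3/4,1 } — 37/64
edge 8 of 15 (Blue): { 0,1/2,9/16,37/64 | 19/32,5/8,3/4,1 } — 75/128
edge 9 of 15 (Blue): { 0,1/2,9/16,37/64,75/128 | 19/32,5/8,3/4,1 } — 151/256
edge 10 of 15 (Red): { 0,1/2,9/16,37/64,75/128 | 151/256,19/32,5/8,3/4,1 } — 301/512
edge 11 of 15 (Blue): { 0,1/2,9/16,37/64,75/128,301/512 | 151/256,19/32,5/8,3/4,1 } — 603/1024
edge 12 of 15 (Blue): { 0,1/2,9/16,37/64,75/128,301/512,603/1024 | 151/256,19/32,5/8,3/4,1 } — 1207/2048
edge 13 of 15 (Red): { 0,1/2,9/16,37/64,75/128,301/512,603/1024 | 1207/2048,151/256,19/32,5/8,3/4,1 } — 2413/4096
edge 14 of 15 (Blue): { 0,1/2,9/16,37/64,75/128,301/512,603/1024,2413/4096 | 1207/2048,151/256,19/32,5/8,3/4,1 } — 4827/8192
edge 15 of 15 (Blue): { 0,1/2,9/16,37/64,75/128,301/512,603/1024,2413/4096,4827/8192 | 1207/2048,151/256,19/32,5/8,3/4,1 } — 9655/16384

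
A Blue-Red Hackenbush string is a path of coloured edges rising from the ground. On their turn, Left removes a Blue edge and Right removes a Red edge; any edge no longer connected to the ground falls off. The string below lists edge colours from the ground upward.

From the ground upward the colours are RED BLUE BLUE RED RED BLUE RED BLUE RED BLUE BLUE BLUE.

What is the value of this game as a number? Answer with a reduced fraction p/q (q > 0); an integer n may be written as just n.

step 1: add RED to get R; options L={ none } R={ 0 } => -1
step 2: add BLUE to get RB; options L={ -1 } R={ 0 } => -1/2
step 3: add BLUE to get RBB; options L={ -1,-1/2 } R={ 0 } => -1/4
step 4: add RED to get RBBR; options L={ -1,-1/2 } R={ -1/4,0 } => -3/8
step 5: add RED to get RBBRR; options L={ -1,-1/2 } R={ -3/8,-1/4,0 } => -7/16
step 6: add BLUE to get RBBRRB; options L={ -1,-1/2,-7/16 } R={ -3/8,-1/4,0 } => -13/32
step 7: add RED to get RBBRRBR; options L={ -1,-1/2,-7/16 } R={ -13/32,-3/8,-1/4,0 } => -27/64
step 8: add BLUE to get RBBRRBRB; options L={ -1,-1/2,-7/16,-27/64 } R={ -13/32,-3/8,-1/4,0 } => -53/128
step 9: add RED to get RBBRRBRBR; options L={ -1,-1/2,-7/16,-27/64 } R={ -53/128,-13/32,-3/8,-1/4,0 } => -107/256
step 10: add BLUE to get RBBRRBRBRB; options L={ -1,-1/2,-7/16,-27/64,-107/256 } R={ -53/128,-13/32,-3/8,-1/4,0 } => -213/512
step 11: add BLUE to get RBBRRBRBRBB; options L={ -1,-1/2,-7/16,-27/64,-107/256,-213/512 } R={ -53/128,-13/32,-3/8,-1/4,0 } => -425/1024
step 12: add BLUE to get RBBRRBRBRBBB; options L={ -1,-1/2,-7/16,-27/64,-107/256,-213/512,-425/1024 } R={ -53/128,-13/32,-3/8,-1/4,0 } => -849/2048

-849/2048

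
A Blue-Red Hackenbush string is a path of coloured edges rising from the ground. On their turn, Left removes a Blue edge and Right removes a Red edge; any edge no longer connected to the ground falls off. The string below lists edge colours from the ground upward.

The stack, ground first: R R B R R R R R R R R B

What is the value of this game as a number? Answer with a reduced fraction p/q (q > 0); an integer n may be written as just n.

step 1: add R to get R; options L={ ∅ } R={ 0 } — -1
step 2: add R to get RR; options L={ ∅ } R={ -1,0 } — -2
step 3: add B to get RRB; options L={ -2 } R={ -1,0 } — -3/2
step 4: add R to get RRBR; options L={ -2 } R={ -3/2,-1,0 } — -7/4
step 5: add R to get RRBRR; options L={ -2 } R={ -7/4,-3/2,-1,0 } — -15/8
step 6: add R to get RRBRRR; options L={ -2 } R={ -15/8,-7/4,-3/2,-1,0 } — -31/16
step 7: add R to get RRBRRRR; options L={ -2 } R={ -31/16,-15/8,-7/4,-3/2,-1,0 } — -63/32
step 8: add R to get RRBRRRRR; options L={ -2 } R={ -63/32,-31/16,-15/8,-7/4,-3/2,-1,0 } — -127/64
step 9: add R to get RRBRRRRRR; options L={ -2 } R={ -127/64,-63/32,-31/16,-15/8,-7/4,-3/2,-1,0 } — -255/128
step 10: add R to get RRBRRRRRRR; options L={ -2 } R={ -255/128,-127/64,-63/32,-31/16,-15/8,-7/4,-3/2,-1,0 } — -511/256
step 11: add R to get RRBRRRRRRRR; options L={ -2 } R={ -511/256,-255/128,-127/64,-63/32,-31/16,-15/8,-7/4,-3/2,-1,0 } — -1023/512
step 12: add B to get RRBRRRRRRRRB; options L={ -2,-1023/512 } R={ -511/256,-255/128,-127/64,-63/32,-31/16,-15/8,-7/4,-3/2,-1,0 } — -2045/1024

-2045/1024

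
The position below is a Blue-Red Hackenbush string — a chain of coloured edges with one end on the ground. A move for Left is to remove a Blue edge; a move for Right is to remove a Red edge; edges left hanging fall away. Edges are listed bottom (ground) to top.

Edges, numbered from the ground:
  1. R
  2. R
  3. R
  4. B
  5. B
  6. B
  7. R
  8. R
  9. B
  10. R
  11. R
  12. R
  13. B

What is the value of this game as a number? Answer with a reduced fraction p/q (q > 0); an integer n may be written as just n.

R: Left {  }, Right { 0 } = simplest -1
RR: Left {  }, Right { -1 0 } = simplest -2
RRR: Left {  }, Right { -2 -1 0 } = simplest -3
RRRB: Left { -3 }, Right { -2 -1 0 } = simplest -5/2
RRRBB: Left { -3 -5/2 }, Right { -2 -1 0 } = simplest -9/4
RRRBBB: Left { -3 -5/2 -9/4 }, Right { -2 -1 0 } = simplest -17/8
RRRBBBR: Left { -3 -5/2 -9/4 }, Right { -17/8 -2 -1 0 } = simplest -35/16
RRRBBBRR: Left { -3 -5/2 -9/4 }, Right { -35/16 -17/8 -2 -1 0 } = simplest -71/32
RRRBBBRRB: Left { -3 -5/2 -9/4 -71/32 }, Right { -35/16 -17/8 -2 -1 0 } = simplest -141/64
RRRBBBRRBR: Left { -3 -5/2 -9/4 -71/32 }, Right { -141/64 -35/16 -17/8 -2 -1 0 } = simplest -283/128
RRRBBBRRBRR: Left { -3 -5/2 -9/4 -71/32 }, Right { -283/128 -141/64 -35/16 -17/8 -2 -1 0 } = simplest -567/256
RRRBBBRRBRRR: Left { -3 -5/2 -9/4 -71/32 }, Right { -567/256 -283/128 -141/64 -35/16 -17/8 -2 -1 0 } = simplest -1135/512
RRRBBBRRBRRRB: Left { -3 -5/2 -9/4 -71/32 -1135/512 }, Right { -567/256 -283/128 -141/64 -35/16 -17/8 -2 -1 0 } = simplest -2269/1024

-2269/1024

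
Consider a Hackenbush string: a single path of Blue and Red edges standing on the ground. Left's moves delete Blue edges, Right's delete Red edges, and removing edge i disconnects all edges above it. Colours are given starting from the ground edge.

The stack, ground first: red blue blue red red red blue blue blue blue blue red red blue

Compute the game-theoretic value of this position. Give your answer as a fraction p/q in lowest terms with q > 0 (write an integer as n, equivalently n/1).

Recurse on prefixes of the 14-edge string red blue blue red red red blue blue blue blue blue red red blue:
r: Left { (no moves) }, Right { 0 } ⇒ simplest -1
rb: Left { -1 }, Right { 0 } ⇒ simplest -1/2
rbb: Left { -1; -1/2 }, Right { 0 } ⇒ simplest -1/4
rbbr: Left { -1; -1/2 }, Right { -1/4; 0 } ⇒ simplest -3/8
rbbrr: Left { -1; -1/2 }, Right { -3/8; -1/4; 0 } ⇒ simplest -7/16
rbbrrr: Left { -1; -1/2 }, Right { -7/16; -3/8; -1/4; 0 } ⇒ simplest -15/32
rbbrrrb: Left { -1; -1/2; -15/32 }, Right { -7/16; -3/8; -1/4; 0 } ⇒ simplest -29/64
rbbrrrbb: Left { -1; -1/2; -15/32; -29/64 }, Right { -7/16; -3/8; -1/4; 0 } ⇒ simplest -57/128
rbbrrrbbb: Left { -1; -1/2; -15/32; -29/64; -57/128 }, Right { -7/16; -3/8; -1/4; 0 } ⇒ simplest -113/256
rbbrrrbbbb: Left { -1; -1/2; -15/32; -29/64; -57/128; -113/256 }, Right { -7/16; -3/8; -1/4; 0 } ⇒ simplest -225/512
rbbrrrbbbbb: Left { -1; -1/2; -15/32; -29/64; -57/128; -113/256; -225/512 }, Right { -7/16; -3/8; -1/4; 0 } ⇒ simplest -449/1024
rbbrrrbbbbbr: Left { -1; -1/2; -15/32; -29/64; -57/128; -113/256; -225/512 }, Right { -449/1024; -7/16; -3/8; -1/4; 0 } ⇒ simplest -899/2048
rbbrrrbbbbbrr: Left { -1; -1/2; -15/32; -29/64; -57/128; -113/256; -225/512 }, Right { -899/2048; -449/1024; -7/16; -3/8; -1/4; 0 } ⇒ simplest -1799/4096
rbbrrrbbbbbrrb: Left { -1; -1/2; -15/32; -29/64; -57/128; -113/256; -225/512; -1799/4096 }, Right { -899/2048; -449/1024; -7/16; -3/8; -1/4; 0 } ⇒ simplest -3597/8192

-3597/8192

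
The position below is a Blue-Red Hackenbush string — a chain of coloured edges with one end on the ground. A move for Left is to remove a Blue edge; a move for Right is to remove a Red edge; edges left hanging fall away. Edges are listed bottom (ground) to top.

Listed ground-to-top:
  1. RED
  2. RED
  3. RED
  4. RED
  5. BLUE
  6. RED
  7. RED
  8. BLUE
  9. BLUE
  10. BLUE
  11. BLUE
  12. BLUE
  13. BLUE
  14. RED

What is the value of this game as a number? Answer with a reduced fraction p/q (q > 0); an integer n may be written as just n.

-3843/1024

Prefix values for RED RED RED RED BLUE RED RED BLUE BLUE BLUE BLUE BLUE BLUE RED via {L|R} + simplicity:
R: Left { · }, Right { 0 } => simplest -1
RR: Left { · }, Right { -1, 0 } => simplest -2
RRR: Left { · }, Right { -2, -1, 0 } => simplest -3
RRRR: Left { · }, Right { -3, -2, -1, 0 } => simplest -4
RRRRB: Left { -4 }, Right { -3, -2, -1, 0 } => simplest -7/2
RRRRBR: Left { -4 }, Right { -7/2, -3, -2, -1, 0 } => simplest -15/4
RRRRBRR: Left { -4 }, Right { -15/4, -7/2, -3, -2, -1, 0 } => simplest -31/8
RRRRBRRB: Left { -4, -31/8 }, Right { -15/4, -7/2, -3, -2, -1, 0 } => simplest -61/16
RRRRBRRBB: Left { -4, -31/8, -61/16 }, Right { -15/4, -7/2, -3, -2, -1, 0 } => simplest -121/32
RRRRBRRBBB: Left { -4, -31/8, -61/16, -121/32 }, Right { -15/4, -7/2, -3, -2, -1, 0 } => simplest -241/64
RRRRBRRBBBB: Left { -4, -31/8, -61/16, -121/32, -241/64 }, Right { -15/4, -7/2, -3, -2, -1, 0 } => simplest -481/128
RRRRBRRBBBBB: Left { -4, -31/8, -61/16, -121/32, -241/64, -481/128 }, Right { -15/4, -7/2, -3, -2, -1, 0 } => simplest -961/256
RRRRBRRBBBBBB: Left { -4, -31/8, -61/16, -121/32, -241/64, -481/128, -961/256 }, Right { -15/4, -7/2, -3, -2, -1, 0 } => simplest -1921/512
RRRRBRRBBBBBBR: Left { -4, -31/8, -61/16, -121/32, -241/64, -481/128, -961/256 }, Right { -1921/512, -15/4, -7/2, -3, -2, -1, 0 } => simplest -3843/1024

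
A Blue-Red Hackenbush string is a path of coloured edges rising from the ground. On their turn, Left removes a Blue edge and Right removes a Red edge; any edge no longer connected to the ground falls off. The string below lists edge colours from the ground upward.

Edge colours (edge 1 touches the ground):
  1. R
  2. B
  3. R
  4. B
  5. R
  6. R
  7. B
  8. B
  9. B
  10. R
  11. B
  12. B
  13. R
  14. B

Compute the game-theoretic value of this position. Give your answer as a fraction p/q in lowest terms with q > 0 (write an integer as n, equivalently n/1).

value_1 [R]  L=[]  R=[0]  ⇒ -1
value_2 [RB]  L=[-1]  R=[0]  ⇒ -1/2
value_3 [RBR]  L=[-1]  R=[-1/2; 0]  ⇒ -3/4
value_4 [RBRB]  L=[-1; -3/4]  R=[-1/2; 0]  ⇒ -5/8
value_5 [RBRBR]  L=[-1; -3/4]  R=[-5/8; -1/2; 0]  ⇒ -11/16
value_6 [RBRBRR]  L=[-1; -3/4]  R=[-11/16; -5/8; -1/2; 0]  ⇒ -23/32
value_7 [RBRBRRB]  L=[-1; -3/4; -23/32]  R=[-11/16; -5/8; -1/2; 0]  ⇒ -45/64
value_8 [RBRBRRBB]  L=[-1; -3/4; -23/32; -45/64]  R=[-11/16; -5/8; -1/2; 0]  ⇒ -89/128
value_9 [RBRBRRBBB]  L=[-1; -3/4; -23/32; -45/64; -89/128]  R=[-11/16; -5/8; -1/2; 0]  ⇒ -177/256
value_10 [RBRBRRBBBR]  L=[-1; -3/4; -23/32; -45/64; -89/128]  R=[-177/256; -11/16; -5/8; -1/2; 0]  ⇒ -355/512
value_11 [RBRBRRBBBRB]  L=[-1; -3/4; -23/32; -45/64; -89/128; -355/512]  R=[-177/256; -11/16; -5/8; -1/2; 0]  ⇒ -709/1024
value_12 [RBRBRRBBBRBB]  L=[-1; -3/4; -23/32; -45/64; -89/128; -355/512; -709/1024]  R=[-177/256; -11/16; -5/8; -1/2; 0]  ⇒ -1417/2048
value_13 [RBRBRRBBBRBBR]  L=[-1; -3/4; -23/32; -45/64; -89/128; -355/512; -709/1024]  R=[-1417/2048; -177/256; -11/16; -5/8; -1/2; 0]  ⇒ -2835/4096
value_14 [RBRBRRBBBRBBRB]  L=[-1; -3/4; -23/32; -45/64; -89/128; -355/512; -709/1024; -2835/4096]  R=[-1417/2048; -177/256; -11/16; -5/8; -1/2; 0]  ⇒ -5669/8192

-5669/8192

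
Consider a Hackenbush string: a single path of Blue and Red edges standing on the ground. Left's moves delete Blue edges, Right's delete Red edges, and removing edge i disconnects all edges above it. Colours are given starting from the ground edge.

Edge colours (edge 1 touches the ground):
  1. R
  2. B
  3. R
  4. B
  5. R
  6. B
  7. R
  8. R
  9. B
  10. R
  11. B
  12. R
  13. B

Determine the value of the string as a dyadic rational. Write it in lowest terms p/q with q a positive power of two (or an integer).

-2773/4096

1 of 13 · R · max L −∞ · min R 0 → -1
2 of 13 · RB · max L -1 · min R 0 → -1/2
3 of 13 · RBR · max L -1 · min R -1/2 → -3/4
4 of 13 · RBRB · max L -3/4 · min R -1/2 → -5/8
5 of 13 · RBRBR · max L -3/4 · min R -5/8 → -11/16
6 of 13 · RBRBRB · max L -11/16 · min R -5/8 → -21/32
7 of 13 · RBRBRBR · max L -11/16 · min R -21/32 → -43/64
8 of 13 · RBRBRBRR · max L -11/16 · min R -43/64 → -87/128
9 of 13 · RBRBRBRRB · max L -87/128 · min R -43/64 → -173/256
10 of 13 · RBRBRBRRBR · max L -87/128 · min R -173/256 → -347/512
11 of 13 · RBRBRBRRBRB · max L -347/512 · min R -173/256 → -693/1024
12 of 13 · RBRBRBRRBRBR · max L -347/512 · min R -693/1024 → -1387/2048
13 of 13 · RBRBRBRRBRBRB · max L -1387/2048 · min R -693/1024 → -2773/4096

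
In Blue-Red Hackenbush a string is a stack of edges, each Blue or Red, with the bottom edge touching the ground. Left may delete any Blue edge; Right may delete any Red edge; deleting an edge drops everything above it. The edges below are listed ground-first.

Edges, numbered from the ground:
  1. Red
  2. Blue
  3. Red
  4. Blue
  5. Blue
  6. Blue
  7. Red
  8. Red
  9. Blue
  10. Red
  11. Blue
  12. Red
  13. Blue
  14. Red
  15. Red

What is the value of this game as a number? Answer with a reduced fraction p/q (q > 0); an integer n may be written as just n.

-9047/16384

G(R) = { — | 0 } so -1
G(RB) = { -1 | 0 } so -1/2
G(RBR) = { -1 | -1/2,0 } so -3/4
G(RBRB) = { -1,-3/4 | -1/2,0 } so -5/8
G(RBRBB) = { -1,-3/4,-5/8 | -1/2,0 } so -9/16
G(RBRBBB) = { -1,-3/4,-5/8,-9/16 | -1/2,0 } so -17/32
G(RBRBBBR) = { -1,-3/4,-5/8,-9/16 | -17/32,-1/2,0 } so -35/64
G(RBRBBBRR) = { -1,-3/4,-5/8,-9/16 | -35/64,-17/32,-1/2,0 } so -71/128
G(RBRBBBRRB) = { -1,-3/4,-5/8,-9/16,-71/128 | -35/64,-17/32,-1/2,0 } so -141/256
G(RBRBBBRRBR) = { -1,-3/4,-5/8,-9/16,-71/128 | -141/256,-35/64,-17/32,-1/2,0 } so -283/512
G(RBRBBBRRBRB) = { -1,-3/4,-5/8,-9/16,-71/128,-283/512 | -141/256,-35/64,-17/32,-1/2,0 } so -565/1024
G(RBRBBBRRBRBR) = { -1,-3/4,-5/8,-9/16,-71/128,-283/512 | -565/1024,-141/256,-35/64,-17/32,-1/2,0 } so -1131/2048
G(RBRBBBRRBRBRB) = { -1,-3/4,-5/8,-9/16,-71/128,-283/512,-1131/2048 | -565/1024,-141/256,-35/64,-17/32,-1/2,0 } so -2261/4096
G(RBRBBBRRBRBRBR) = { -1,-3/4,-5/8,-9/16,-71/128,-283/512,-1131/2048 | -2261/4096,-565/1024,-141/256,-35/64,-17/32,-1/2,0 } so -4523/8192
G(RBRBBBRRBRBRBRR) = { -1,-3/4,-5/8,-9/16,-71/128,-283/512,-1131/2048 | -4523/8192,-2261/4096,-565/1024,-141/256,-35/64,-17/32,-1/2,0 } so -9047/16384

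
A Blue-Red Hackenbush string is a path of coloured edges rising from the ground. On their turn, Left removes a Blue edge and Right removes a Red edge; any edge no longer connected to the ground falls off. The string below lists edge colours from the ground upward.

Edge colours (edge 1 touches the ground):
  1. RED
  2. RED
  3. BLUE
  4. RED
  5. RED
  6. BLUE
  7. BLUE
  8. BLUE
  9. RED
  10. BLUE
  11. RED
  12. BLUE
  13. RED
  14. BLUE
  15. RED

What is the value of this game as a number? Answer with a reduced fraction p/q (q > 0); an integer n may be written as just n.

val(R) = { none | 0 } → -1
val(RR) = { none | -1 0 } → -2
val(RRB) = { -2 | -1 0 } → -3/2
val(RRBR) = { -2 | -3/2 -1 0 } → -7/4
val(RRBRR) = { -2 | -7/4 -3/2 -1 0 } → -15/8
val(RRBRRB) = { -2 -15/8 | -7/4 -3/2 -1 0 } → -29/16
val(RRBRRBB) = { -2 -15/8 -29/16 | -7/4 -3/2 -1 0 } → -57/32
val(RRBRRBBB) = { -2 -15/8 -29/16 -57/32 | -7/4 -3/2 -1 0 } → -113/64
val(RRBRRBBBR) = { -2 -15/8 -29/16 -57/32 | -113/64 -7/4 -3/2 -1 0 } → -227/128
val(RRBRRBBBRB) = { -2 -15/8 -29/16 -57/32 -227/128 | -113/64 -7/4 -3/2 -1 0 } → -453/256
val(RRBRRBBBRBR) = { -2 -15/8 -29/16 -57/32 -227/128 | -453/256 -113/64 -7/4 -3/2 -1 0 } → -907/512
val(RRBRRBBBRBRB) = { -2 -15/8 -29/16 -57/32 -227/128 -907/512 | -453/256 -113/64 -7/4 -3/2 -1 0 } → -1813/1024
val(RRBRRBBBRBRBR) = { -2 -15/8 -29/16 -57/32 -227/128 -907/512 | -1813/1024 -453/256 -113/64 -7/4 -3/2 -1 0 } → -3627/2048
val(RRBRRBBBRBRBRB) = { -2 -15/8 -29/16 -57/32 -227/128 -907/512 -3627/2048 | -1813/1024 -453/256 -113/64 -7/4 -3/2 -1 0 } → -7253/4096
val(RRBRRBBBRBRBRBR) = { -2 -15/8 -29/16 -57/32 -227/128 -907/512 -3627/2048 | -7253/4096 -1813/1024 -453/256 -113/64 -7/4 -3/2 -1 0 } → -14507/8192

-14507/8192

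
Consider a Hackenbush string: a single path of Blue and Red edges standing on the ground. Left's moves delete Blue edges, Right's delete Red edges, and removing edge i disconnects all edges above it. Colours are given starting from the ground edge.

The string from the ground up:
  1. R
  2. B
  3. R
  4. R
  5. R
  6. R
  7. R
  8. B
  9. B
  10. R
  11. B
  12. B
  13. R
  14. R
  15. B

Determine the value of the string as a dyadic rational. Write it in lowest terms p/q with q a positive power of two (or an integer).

-15949/16384

Build v(s[:k]) for k = 1..15, string s = R B R R R R R B B R B B R R B.
v_1 [R]  L=[·]  R=[0]  = -1
v_2 [RB]  L=[-1]  R=[0]  = -1/2
v_3 [RBR]  L=[-1]  R=[-1/2 0]  = -3/4
v_4 [RBRR]  L=[-1]  R=[-3/4 -1/2 0]  = -7/8
v_5 [RBRRR]  L=[-1]  R=[-7/8 -3/4 -1/2 0]  = -15/16
v_6 [RBRRRR]  L=[-1]  R=[-15/16 -7/8 -3/4 -1/2 0]  = -31/32
v_7 [RBRRRRR]  L=[-1]  R=[-31/32 -15/16 -7/8 -3/4 -1/2 0]  = -63/64
v_8 [RBRRRRRB]  L=[-1 -63/64]  R=[-31/32 -15/16 -7/8 -3/4 -1/2 0]  = -125/128
v_9 [RBRRRRRBB]  L=[-1 -63/64 -125/128]  R=[-31/32 -15/16 -7/8 -3/4 -1/2 0]  = -249/256
v_10 [RBRRRRRBBR]  L=[-1 -63/64 -125/128]  R=[-249/256 -31/32 -15/16 -7/8 -3/4 -1/2 0]  = -499/512
v_11 [RBRRRRRBBRB]  L=[-1 -63/64 -125/128 -499/512]  R=[-249/256 -31/32 -15/16 -7/8 -3/4 -1/2 0]  = -997/1024
v_12 [RBRRRRRBBRBB]  L=[-1 -63/64 -125/128 -499/512 -997/1024]  R=[-249/256 -31/32 -15/16 -7/8 -3/4 -1/2 0]  = -1993/2048
v_13 [RBRRRRRBBRBBR]  L=[-1 -63/64 -125/128 -499/512 -997/1024]  R=[-1993/2048 -249/256 -31/32 -15/16 -7/8 -3/4 -1/2 0]  = -3987/4096
v_14 [RBRRRRRBBRBBRR]  L=[-1 -63/64 -125/128 -499/512 -997/1024]  R=[-3987/4096 -1993/2048 -249/256 -31/32 -15/16 -7/8 -3/4 -1/2 0]  = -7975/8192
v_15 [RBRRRRRBBRBBRRB]  L=[-1 -63/64 -125/128 -499/512 -997/1024 -7975/8192]  R=[-3987/4096 -1993/2048 -249/256 -31/32 -15/16 -7/8 -3/4 -1/2 0]  = -15949/16384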